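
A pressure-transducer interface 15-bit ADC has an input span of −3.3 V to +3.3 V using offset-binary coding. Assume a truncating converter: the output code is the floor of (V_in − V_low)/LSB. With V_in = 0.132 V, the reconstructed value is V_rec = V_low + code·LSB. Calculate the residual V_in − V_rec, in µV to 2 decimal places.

LSB = 6.6/2^15 = 201.42 µV.
Scaled input = 17039.3600 LSBs, so code = 17039.
V_rec = (−3.3) + 17039·0.000201416 = 0.13192749 V.
Error = 0.132 − 0.13192749 = 7.25098e-05 V = 72.51 µV.

72.51 µV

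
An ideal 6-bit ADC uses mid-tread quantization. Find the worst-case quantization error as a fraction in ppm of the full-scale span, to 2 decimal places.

Rounding → worst-case error = ½ LSB = V_FS/2^7, so 1e+06/128 = 7812.5 ppm of full scale.

7812.50 ppm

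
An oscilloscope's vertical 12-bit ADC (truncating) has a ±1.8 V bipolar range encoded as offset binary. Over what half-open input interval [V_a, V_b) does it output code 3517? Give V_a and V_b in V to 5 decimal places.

[1.29111 V, 1.29199 V)

LSB = 3.6/2^12 = 0.879 mV.
V_a = V_low + 3517·LSB = 1.29111 V; V_b = V_low + 3518·LSB = 1.29199 V.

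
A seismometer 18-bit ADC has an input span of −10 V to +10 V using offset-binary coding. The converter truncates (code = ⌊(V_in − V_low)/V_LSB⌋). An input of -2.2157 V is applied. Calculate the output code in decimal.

With 262144 levels over 20 V, one step is 76.29 µV.
(-2.2157 − (−10)) / 7.62939e-05 = 102030.377 LSBs.
Floor → code 102030.

code 102030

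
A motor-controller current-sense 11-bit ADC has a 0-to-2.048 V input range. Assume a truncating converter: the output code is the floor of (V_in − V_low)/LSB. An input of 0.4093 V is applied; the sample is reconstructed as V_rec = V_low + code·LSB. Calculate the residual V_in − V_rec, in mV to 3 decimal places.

One LSB is 2.048 V / 2048 = 1.000 mV.
(0.4093 − 0)/0.001 = 409.3000; ⌊·⌋ gives code 409.
Reconstructed: 0.409 V.
V_in − V_rec = 0.0003 V = 0.300 mV.

0.300 mV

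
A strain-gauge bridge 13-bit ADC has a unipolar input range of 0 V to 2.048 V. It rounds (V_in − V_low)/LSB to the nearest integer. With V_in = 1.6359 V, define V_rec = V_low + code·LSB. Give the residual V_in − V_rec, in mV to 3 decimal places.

-0.100 mV

LSB = 2.048/2^13 = 250.00 µV.
(V_in − V_low)/LSB = (1.6359 − 0)/0.00025 = 6543.6000 → code 6544 (round).
Reconstructed: 1.636 V.
Error = 1.6359 − 1.636 = -0.0001 V = -0.100 mV.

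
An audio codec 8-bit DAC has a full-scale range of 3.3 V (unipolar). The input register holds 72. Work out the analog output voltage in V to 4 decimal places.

0.9281 V

LSB = 3.3 V / 2^8 = 12.891 mV.
V_out = 0 + 72 × 0.0128906 V = 0.928125 V.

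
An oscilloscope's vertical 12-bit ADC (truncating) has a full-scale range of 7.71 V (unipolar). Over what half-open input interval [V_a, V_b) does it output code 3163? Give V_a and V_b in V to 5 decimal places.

[5.95379 V, 5.95567 V)

LSB = 7.71/2^12 = 1.882 mV.
V_a = V_low + 3163·LSB = 5.95379 V; V_b = V_low + 3164·LSB = 5.95567 V.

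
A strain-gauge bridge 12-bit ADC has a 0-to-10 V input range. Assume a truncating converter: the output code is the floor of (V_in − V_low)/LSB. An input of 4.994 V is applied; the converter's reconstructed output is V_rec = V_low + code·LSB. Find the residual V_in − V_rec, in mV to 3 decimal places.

Step size: 10 V ÷ 2^12 = 2.441 mV.
(V_in − V_low)/LSB = (4.994 − 0)/0.00244141 = 2045.5424 → code 2045 (floor).
Code 2045 maps back to 0 + 2045×0.00244141 V = 4.9926758 V.
Error = 4.994 − 4.9926758 = 0.00132422 V = 1.324 mV.

1.324 mV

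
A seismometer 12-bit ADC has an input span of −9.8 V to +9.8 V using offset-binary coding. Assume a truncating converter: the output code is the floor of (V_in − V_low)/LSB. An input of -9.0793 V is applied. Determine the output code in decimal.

Full-scale span = 19.6 V; LSB = 19.6/2^12 = 4.785 mV.
(V_in − V_low)/LSB = (-9.0793 − (−9.8)) / 0.00478516 = 150.612.
⌊·⌋(150.612) = 150.

code 150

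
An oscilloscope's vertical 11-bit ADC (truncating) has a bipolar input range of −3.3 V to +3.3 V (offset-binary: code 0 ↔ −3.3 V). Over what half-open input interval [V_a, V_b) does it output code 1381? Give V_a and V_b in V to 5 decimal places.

[1.15049 V, 1.15371 V)

LSB = 6.6/2^11 = 3.223 mV.
V_a = V_low + 1381·LSB = 1.15049 V; V_b = V_low + 1382·LSB = 1.15371 V.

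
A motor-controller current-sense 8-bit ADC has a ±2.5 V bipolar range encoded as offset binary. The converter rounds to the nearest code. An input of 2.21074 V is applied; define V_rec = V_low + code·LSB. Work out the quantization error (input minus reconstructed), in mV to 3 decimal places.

LSB = 5/2^8 = 19.531 mV.
Scaled input = 241.1899 LSBs, so code = 241.
V_rec = (−2.5) + 241·0.0195312 = 2.2070312 V.
Difference: 0.00370875 V → 3.709 mV.

3.709 mV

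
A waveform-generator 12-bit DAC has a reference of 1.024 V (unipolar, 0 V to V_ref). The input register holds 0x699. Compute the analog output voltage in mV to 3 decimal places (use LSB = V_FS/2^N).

422.250 mV

LSB = 1.024 V / 2^12 = 250.00 µV.
Code 0x699 = 1689 decimal.
V_out = 0 + 1689 × 0.00025 V = 0.42225 V.
= 422.250 mV.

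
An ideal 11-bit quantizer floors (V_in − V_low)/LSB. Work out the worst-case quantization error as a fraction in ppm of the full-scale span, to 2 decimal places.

Truncating → worst-case error = 1 LSB = V_FS/2^11, so 1e+06/2048 = 488.281 ppm of full scale.

488.28 ppm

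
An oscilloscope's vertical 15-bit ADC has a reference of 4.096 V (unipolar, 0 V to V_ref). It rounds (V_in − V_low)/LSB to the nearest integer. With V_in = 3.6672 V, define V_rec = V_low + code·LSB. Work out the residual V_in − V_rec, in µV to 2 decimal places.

One LSB is 4.096 V / 32768 = 125.00 µV.
(V_in − V_low)/LSB = (3.6672 − 0)/0.000125 = 29337.6000 → code 29338 (round).
Code 29338 maps back to 0 + 29338×0.000125 V = 3.66725 V.
Error = 3.6672 − 3.66725 = -5e-05 V = -50.00 µV.

-50.00 µV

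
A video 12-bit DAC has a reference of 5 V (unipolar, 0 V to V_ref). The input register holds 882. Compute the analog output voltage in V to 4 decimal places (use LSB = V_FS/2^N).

1.0767 V

LSB = 5 V / 2^12 = 1.221 mV.
V_out = 0 + 882 × 0.0012207 V = 1.07666 V.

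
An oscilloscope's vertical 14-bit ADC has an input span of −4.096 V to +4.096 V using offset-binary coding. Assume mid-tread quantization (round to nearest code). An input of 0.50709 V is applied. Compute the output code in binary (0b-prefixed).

code 0b10001111110110 (decimal 9206)

With 16384 levels over 8.192 V, one step is 0.500 mV.
(0.50709 − (−4.096)) / 0.0005 = 9206.180 LSBs.
So the output code is 9206.
In binary (0b-prefixed): 0b10001111110110.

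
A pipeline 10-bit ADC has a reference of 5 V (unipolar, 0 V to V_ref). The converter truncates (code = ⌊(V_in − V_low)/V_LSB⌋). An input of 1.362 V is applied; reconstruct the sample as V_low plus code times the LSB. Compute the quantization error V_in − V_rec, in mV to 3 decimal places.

4.578 mV

Step size: 5 V ÷ 2^10 = 4.883 mV.
Scaled input = 278.9376 LSBs, so code = 278.
V_rec = 0 + 278·0.00488281 = 1.3574219 V.
Difference: 0.00457812 V → 4.578 mV.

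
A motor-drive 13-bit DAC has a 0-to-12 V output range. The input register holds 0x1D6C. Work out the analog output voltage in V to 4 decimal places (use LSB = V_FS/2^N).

11.0332 V

LSB = 12 V / 2^13 = 1.465 mV.
Code 0x1D6C = 7532 decimal.
V_out = 0 + 7532 × 0.00146484 V = 11.0332 V.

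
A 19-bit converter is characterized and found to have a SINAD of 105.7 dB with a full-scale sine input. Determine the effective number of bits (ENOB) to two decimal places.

17.27 bits

ENOB = (SINAD − 1.76) / 6.02 = (105.7 − 1.76)/6.02 = 17.266.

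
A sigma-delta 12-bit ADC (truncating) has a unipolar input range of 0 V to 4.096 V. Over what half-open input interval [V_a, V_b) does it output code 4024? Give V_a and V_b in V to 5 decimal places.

[4.02400 V, 4.02500 V)

LSB = 4.096/2^12 = 1.000 mV.
V_a = V_low + 4024·LSB = 4.024 V; V_b = V_low + 4025·LSB = 4.025 V.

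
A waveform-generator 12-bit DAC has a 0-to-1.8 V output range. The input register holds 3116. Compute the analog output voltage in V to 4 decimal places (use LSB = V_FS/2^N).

LSB = 1.8 V / 2^12 = 439.45 µV.
V_out = 0 + 3116 × 0.000439453 V = 1.36934 V.

1.3693 V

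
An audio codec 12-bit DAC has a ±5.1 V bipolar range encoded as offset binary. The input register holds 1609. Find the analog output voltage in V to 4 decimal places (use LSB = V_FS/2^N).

LSB = 10.2 V / 2^12 = 2.490 mV.
V_out = (−5.1) + 1609 × 0.00249023 V = -1.09321 V.

-1.0932 V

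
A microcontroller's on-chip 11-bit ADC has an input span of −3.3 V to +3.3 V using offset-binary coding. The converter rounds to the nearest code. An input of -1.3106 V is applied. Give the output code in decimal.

LSB = 6.6 V / 2048 = 3.223 mV.
(-1.3106 − (−3.3)) / 0.00322266 = 617.317 LSBs.
Round → code 617.

code 617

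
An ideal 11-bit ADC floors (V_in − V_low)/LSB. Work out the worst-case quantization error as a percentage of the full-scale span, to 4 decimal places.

Truncating → worst-case error = 1 LSB = V_FS/2^11, so 100/2048 = 0.0488281 % of full scale.

0.0488 %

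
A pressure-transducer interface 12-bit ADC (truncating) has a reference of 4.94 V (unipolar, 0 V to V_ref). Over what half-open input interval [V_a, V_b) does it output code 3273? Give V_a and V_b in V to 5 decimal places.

[3.94742 V, 3.94862 V)

LSB = 4.94/2^12 = 1.206 mV.
V_a = V_low + 3273·LSB = 3.94742 V; V_b = V_low + 3274·LSB = 3.94862 V.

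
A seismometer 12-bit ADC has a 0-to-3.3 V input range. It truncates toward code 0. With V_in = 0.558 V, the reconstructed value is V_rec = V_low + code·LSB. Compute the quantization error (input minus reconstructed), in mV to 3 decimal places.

One LSB is 3.3 V / 4096 = 0.806 mV.
(0.558 − 0)/0.000805664 = 692.5964; ⌊·⌋ gives code 692.
Reconstructed: 0.55751953 V.
Difference: 0.000480469 V → 0.480 mV.

0.480 mV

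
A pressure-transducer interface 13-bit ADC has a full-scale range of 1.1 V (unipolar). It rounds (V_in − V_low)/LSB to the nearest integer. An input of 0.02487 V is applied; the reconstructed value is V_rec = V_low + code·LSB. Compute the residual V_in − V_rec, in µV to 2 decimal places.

Step size: 1.1 V ÷ 2^13 = 134.28 µV.
(0.02487 − 0)/0.000134277 = 185.2137; round gives code 185.
Code 185 maps back to 0 + 185×0.000134277 V = 0.024841309 V.
Difference: 2.86914e-05 V → 28.69 µV.

28.69 µV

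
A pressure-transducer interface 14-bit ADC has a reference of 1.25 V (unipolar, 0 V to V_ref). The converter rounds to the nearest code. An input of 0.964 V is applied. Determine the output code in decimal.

With 16384 levels over 1.25 V, one step is 76.29 µV.
(V_in − V_low)/LSB = (0.964 − 0) / 7.62939e-05 = 12635.341.
Round → code 12635.

code 12635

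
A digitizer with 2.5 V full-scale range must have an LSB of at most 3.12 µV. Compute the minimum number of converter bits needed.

20 bits

Number of steps required ≥ 2.5 V / 3.12 µV = 801282.05.
Need 2^N ≥ 801282.05; 2^19 = 524288, 2^20 = 1048576.
Minimum N = 20.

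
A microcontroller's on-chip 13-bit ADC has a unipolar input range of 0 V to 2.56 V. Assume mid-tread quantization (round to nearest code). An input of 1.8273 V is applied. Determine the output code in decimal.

code 5847

With 8192 levels over 2.56 V, one step is 312.50 µV.
(1.8273 − 0) / 0.0003125 = 5847.360 LSBs.
Round → code 5847.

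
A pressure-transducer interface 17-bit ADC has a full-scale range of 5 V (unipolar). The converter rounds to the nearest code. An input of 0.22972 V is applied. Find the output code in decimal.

code 6022

With 131072 levels over 5 V, one step is 38.15 µV.
Input sits at 6021.972 steps above V_low.
So the output code is 6022.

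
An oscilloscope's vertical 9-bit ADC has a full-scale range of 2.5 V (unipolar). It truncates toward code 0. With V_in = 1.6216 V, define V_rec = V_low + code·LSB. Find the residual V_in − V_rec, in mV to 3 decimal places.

LSB = 2.5/2^9 = 4.883 mV.
(V_in − V_low)/LSB = (1.6216 − 0)/0.00488281 = 332.1037 → code 332 (floor).
V_rec = 0 + 332·0.00488281 = 1.6210938 V.
V_in − V_rec = 0.00050625 V = 0.506 mV.

0.506 mV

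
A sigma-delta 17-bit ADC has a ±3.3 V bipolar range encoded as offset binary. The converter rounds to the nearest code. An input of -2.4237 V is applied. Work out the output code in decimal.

With 131072 levels over 6.6 V, one step is 50.35 µV.
Input sits at 17402.787 steps above V_low.
Round → code 17403.

code 17403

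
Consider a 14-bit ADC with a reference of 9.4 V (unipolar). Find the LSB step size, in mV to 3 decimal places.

Full-scale span = 9.4 V.
LSB = 9.4 / 2^14 = 9.4 / 16384 = 0.00057373 V = 0.574 mV.

0.574 mV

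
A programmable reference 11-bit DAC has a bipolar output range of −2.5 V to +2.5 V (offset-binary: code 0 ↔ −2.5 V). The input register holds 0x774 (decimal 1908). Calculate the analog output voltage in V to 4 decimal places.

LSB = 5 V / 2^11 = 2.441 mV.
Code 0x774 = 1908 decimal.
V_out = (−2.5) + 1908 × 0.00244141 V = 2.1582 V.

2.1582 V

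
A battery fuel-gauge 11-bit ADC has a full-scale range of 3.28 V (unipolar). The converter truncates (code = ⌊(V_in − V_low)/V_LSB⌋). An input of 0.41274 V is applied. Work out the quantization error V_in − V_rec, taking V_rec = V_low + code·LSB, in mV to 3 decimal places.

1.138 mV

LSB = 3.28/2^11 = 1.602 mV.
(0.41274 − 0)/0.00160156 = 257.7108; ⌊·⌋ gives code 257.
V_rec = 0 + 257·0.00160156 = 0.41160156 V.
V_in − V_rec = 0.00113844 V = 1.138 mV.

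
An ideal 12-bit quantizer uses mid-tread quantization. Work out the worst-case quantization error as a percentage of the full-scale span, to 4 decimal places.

0.0122 %

Rounding → worst-case error = ½ LSB = V_FS/2^13, so 100/8192 = 0.012207 % of full scale.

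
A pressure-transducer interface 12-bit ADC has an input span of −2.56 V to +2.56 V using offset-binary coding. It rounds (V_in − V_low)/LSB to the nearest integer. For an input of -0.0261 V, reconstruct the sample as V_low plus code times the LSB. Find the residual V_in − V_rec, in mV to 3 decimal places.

0.150 mV

One LSB is 5.12 V / 4096 = 1.250 mV.
(V_in − V_low)/LSB = (-0.0261 − (−2.56))/0.00125 = 2027.1200 → code 2027 (round).
Code 2027 maps back to (−2.56) + 2027×0.00125 V = -0.02625 V.
Difference: 0.00015 V → 0.150 mV.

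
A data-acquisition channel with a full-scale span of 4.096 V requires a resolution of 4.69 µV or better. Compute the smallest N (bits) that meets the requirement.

20 bits

Number of steps required ≥ 4.096 V / 4.69 µV = 873347.55.
Need 2^N ≥ 873347.55; 2^19 = 524288, 2^20 = 1048576.
Minimum N = 20.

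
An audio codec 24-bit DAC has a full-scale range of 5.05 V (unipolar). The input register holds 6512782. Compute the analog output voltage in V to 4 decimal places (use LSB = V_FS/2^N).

1.9604 V

LSB = 5.05 V / 2^24 = 0.30 µV.
V_out = 0 + 6512782 × 3.01003e-07 V = 1.96037 V.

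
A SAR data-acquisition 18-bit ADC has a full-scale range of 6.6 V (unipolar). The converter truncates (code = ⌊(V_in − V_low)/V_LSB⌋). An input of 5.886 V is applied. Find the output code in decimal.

LSB = 6.6 V / 262144 = 25.18 µV.
(5.886 − 0) / 2.5177e-05 = 233784.785 LSBs.
Floor → code 233784.

code 233784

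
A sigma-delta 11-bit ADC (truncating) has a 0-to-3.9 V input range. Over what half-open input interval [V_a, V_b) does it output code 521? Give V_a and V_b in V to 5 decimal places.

LSB = 3.9/2^11 = 1.904 mV.
V_a = V_low + 521·LSB = 0.992139 V; V_b = V_low + 522·LSB = 0.994043 V.

[0.99214 V, 0.99404 V)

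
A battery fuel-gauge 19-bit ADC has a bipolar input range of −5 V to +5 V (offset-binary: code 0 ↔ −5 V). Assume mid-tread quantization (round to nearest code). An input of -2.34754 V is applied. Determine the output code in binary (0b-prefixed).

LSB = 10 V / 524288 = 19.07 µV.
(-2.34754 − (−5)) / 1.90735e-05 = 139065.295 LSBs.
So the output code is 139065.
In binary (0b-prefixed): 0b100001111100111001.

code 0b100001111100111001 (decimal 139065)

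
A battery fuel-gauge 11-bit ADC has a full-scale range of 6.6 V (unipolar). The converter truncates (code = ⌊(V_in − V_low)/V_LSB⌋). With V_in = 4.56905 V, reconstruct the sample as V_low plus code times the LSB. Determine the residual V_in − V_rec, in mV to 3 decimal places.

LSB = 6.6/2^11 = 3.223 mV.
Scaled input = 1417.7901 LSBs, so code = 1417.
Code 1417 maps back to 0 + 1417×0.00322266 V = 4.5665039 V.
Error = 4.56905 − 4.5665039 = 0.00254609 V = 2.546 mV.

2.546 mV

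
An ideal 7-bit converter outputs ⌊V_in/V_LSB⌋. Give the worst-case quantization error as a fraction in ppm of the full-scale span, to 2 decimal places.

Truncating → worst-case error = 1 LSB = V_FS/2^7, so 1e+06/128 = 7812.5 ppm of full scale.

7812.50 ppm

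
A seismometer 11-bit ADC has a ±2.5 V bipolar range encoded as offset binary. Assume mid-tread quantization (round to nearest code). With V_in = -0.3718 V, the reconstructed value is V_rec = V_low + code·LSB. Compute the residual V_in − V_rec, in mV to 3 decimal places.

-0.706 mV

LSB = 5/2^11 = 2.441 mV.
Scaled input = 871.7107 LSBs, so code = 872.
Reconstructed: -0.37109375 V.
V_in − V_rec = -0.00070625 V = -0.706 mV.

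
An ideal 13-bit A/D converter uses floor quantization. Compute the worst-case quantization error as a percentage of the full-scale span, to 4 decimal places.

0.0122 %

Truncating → worst-case error = 1 LSB = V_FS/2^13, so 100/8192 = 0.012207 % of full scale.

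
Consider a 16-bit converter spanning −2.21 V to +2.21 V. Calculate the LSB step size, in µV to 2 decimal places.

67.44 µV

Full-scale span = 4.42 V.
LSB = 4.42 / 2^16 = 4.42 / 65536 = 6.74438e-05 V = 67.44 µV.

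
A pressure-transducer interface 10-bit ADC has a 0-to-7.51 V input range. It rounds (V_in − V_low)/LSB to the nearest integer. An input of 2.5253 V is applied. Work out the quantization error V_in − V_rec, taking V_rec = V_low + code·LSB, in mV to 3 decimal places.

LSB = 7.51/2^10 = 7.334 mV.
(2.5253 − 0)/0.00733398 = 344.3285; round gives code 344.
Reconstructed: 2.5228906 V.
Error = 2.5253 − 2.5228906 = 0.00240938 V = 2.409 mV.

2.409 mV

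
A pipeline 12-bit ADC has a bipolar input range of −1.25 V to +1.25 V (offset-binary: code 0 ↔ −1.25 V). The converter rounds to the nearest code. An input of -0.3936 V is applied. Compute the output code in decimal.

LSB = 2.5 V / 4096 = 0.610 mV.
(V_in − V_low)/LSB = (-0.3936 − (−1.25)) / 0.000610352 = 1403.126.
round(1403.126) = 1403.

code 1403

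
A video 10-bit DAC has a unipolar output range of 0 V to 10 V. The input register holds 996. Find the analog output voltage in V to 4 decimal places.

9.7266 V

LSB = 10 V / 2^10 = 9.766 mV.
V_out = 0 + 996 × 0.00976562 V = 9.72656 V.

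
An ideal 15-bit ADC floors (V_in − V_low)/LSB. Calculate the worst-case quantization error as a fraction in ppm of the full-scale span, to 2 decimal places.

Truncating → worst-case error = 1 LSB = V_FS/2^15, so 1e+06/32768 = 30.5176 ppm of full scale.

30.52 ppm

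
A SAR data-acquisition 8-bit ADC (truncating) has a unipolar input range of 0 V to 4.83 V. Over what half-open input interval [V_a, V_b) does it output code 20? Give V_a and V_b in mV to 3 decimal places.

[377.344 mV, 396.211 mV)

LSB = 4.83/2^8 = 18.867 mV.
V_a = V_low + 20·LSB = 0.377344 V; V_b = V_low + 21·LSB = 0.396211 V.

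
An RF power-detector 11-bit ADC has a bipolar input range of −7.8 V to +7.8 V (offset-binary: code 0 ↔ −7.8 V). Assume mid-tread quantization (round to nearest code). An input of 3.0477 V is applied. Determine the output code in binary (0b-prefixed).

LSB = 15.6 V / 2048 = 7.617 mV.
Input sits at 1424.108 steps above V_low.
So the output code is 1424.
In binary (0b-prefixed): 0b10110010000.

code 0b10110010000 (decimal 1424)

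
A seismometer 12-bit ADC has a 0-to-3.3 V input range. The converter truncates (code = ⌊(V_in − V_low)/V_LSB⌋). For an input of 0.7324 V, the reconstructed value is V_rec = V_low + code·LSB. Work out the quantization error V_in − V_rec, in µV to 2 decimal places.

51.37 µV

LSB = 3.3/2^12 = 0.806 mV.
(0.7324 − 0)/0.000805664 = 909.0638; ⌊·⌋ gives code 909.
Code 909 maps back to 0 + 909×0.000805664 V = 0.73234863 V.
Difference: 5.13672e-05 V → 51.37 µV.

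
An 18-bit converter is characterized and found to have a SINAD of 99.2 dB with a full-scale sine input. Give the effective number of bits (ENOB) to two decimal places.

ENOB = (SINAD − 1.76) / 6.02 = (99.2 − 1.76)/6.02 = 16.186.

16.19 bits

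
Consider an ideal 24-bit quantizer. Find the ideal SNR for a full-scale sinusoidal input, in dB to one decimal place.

146.2 dB

SNR ≈ 6.02·N + 1.76 dB = 6.02·24 + 1.76 = 146.24 dB.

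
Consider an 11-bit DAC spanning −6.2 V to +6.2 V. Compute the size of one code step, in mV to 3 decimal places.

Full-scale span = 12.4 V.
LSB = 12.4 / 2^11 = 12.4 / 2048 = 0.00605469 V = 6.055 mV.

6.055 mV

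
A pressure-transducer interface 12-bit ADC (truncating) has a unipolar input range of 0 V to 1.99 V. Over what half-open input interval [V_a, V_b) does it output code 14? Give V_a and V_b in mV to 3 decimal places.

[6.802 mV, 7.288 mV)

LSB = 1.99/2^12 = 485.84 µV.
V_a = V_low + 14·LSB = 0.00680176 V; V_b = V_low + 15·LSB = 0.0072876 V.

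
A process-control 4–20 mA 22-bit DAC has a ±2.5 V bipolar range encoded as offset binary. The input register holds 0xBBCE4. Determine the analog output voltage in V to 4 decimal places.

-1.5830 V

LSB = 5 V / 2^22 = 1.19 µV.
Code 0xBBCE4 = 769252 decimal.
V_out = (−2.5) + 769252 × 1.19209e-06 V = -1.58298 V.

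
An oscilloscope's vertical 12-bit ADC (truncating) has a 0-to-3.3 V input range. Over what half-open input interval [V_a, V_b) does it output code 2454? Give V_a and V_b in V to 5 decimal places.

[1.97710 V, 1.97791 V)

LSB = 3.3/2^12 = 0.806 mV.
V_a = V_low + 2454·LSB = 1.9771 V; V_b = V_low + 2455·LSB = 1.97791 V.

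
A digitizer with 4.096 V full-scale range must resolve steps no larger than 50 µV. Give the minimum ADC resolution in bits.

Number of steps required ≥ 4.096 V / 50 µV = 81920.00.
Need 2^N ≥ 81920.00; 2^16 = 65536, 2^17 = 131072.
Minimum N = 17.

17 bits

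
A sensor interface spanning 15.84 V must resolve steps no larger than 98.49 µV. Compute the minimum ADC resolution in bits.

18 bits

Number of steps required ≥ 15.84 V / 98.49 µV = 160828.51.
Need 2^N ≥ 160828.51; 2^17 = 131072, 2^18 = 262144.
Minimum N = 18.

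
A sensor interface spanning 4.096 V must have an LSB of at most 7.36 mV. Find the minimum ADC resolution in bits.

10 bits

Number of steps required ≥ 4.096 V / 7.36 mV = 556.52.
Need 2^N ≥ 556.52; 2^9 = 512, 2^10 = 1024.
Minimum N = 10.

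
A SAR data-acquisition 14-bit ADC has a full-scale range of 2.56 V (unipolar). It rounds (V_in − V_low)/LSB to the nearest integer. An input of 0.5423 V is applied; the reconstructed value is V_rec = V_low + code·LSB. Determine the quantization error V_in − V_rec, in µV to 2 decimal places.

-43.75 µV

LSB = 2.56/2^14 = 156.25 µV.
(0.5423 − 0)/0.00015625 = 3470.7200; round gives code 3471.
V_rec = 0 + 3471·0.00015625 = 0.54234375 V.
V_in − V_rec = -4.375e-05 V = -43.75 µV.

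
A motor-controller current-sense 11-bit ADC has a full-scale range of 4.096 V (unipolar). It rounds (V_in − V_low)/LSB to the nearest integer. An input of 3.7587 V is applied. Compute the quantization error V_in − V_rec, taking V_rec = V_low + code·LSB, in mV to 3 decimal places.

0.700 mV

LSB = 4.096/2^11 = 2.000 mV.
(V_in − V_low)/LSB = (3.7587 − 0)/0.002 = 1879.3500 → code 1879 (round).
Code 1879 maps back to 0 + 1879×0.002 V = 3.758 V.
V_in − V_rec = 0.0007 V = 0.700 mV.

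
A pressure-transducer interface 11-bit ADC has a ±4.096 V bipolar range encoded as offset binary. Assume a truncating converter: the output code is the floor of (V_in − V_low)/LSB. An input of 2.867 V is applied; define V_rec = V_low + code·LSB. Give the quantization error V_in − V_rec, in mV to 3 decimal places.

3.000 mV

Step size: 8.192 V ÷ 2^11 = 4.000 mV.
Scaled input = 1740.7500 LSBs, so code = 1740.
Reconstructed: 2.864 V.
V_in − V_rec = 0.003 V = 3.000 mV.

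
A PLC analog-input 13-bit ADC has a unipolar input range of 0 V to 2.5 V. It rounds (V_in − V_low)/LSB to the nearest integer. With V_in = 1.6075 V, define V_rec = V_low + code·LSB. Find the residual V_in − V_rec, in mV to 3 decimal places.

0.139 mV

LSB = 2.5/2^13 = 305.18 µV.
Scaled input = 5267.4560 LSBs, so code = 5267.
Reconstructed: 1.6073608 V.
Difference: 0.00013916 V → 0.139 mV.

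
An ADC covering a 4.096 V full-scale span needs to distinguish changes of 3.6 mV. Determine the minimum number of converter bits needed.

11 bits

Number of steps required ≥ 4.096 V / 3.6 mV = 1137.78.
Need 2^N ≥ 1137.78; 2^10 = 1024, 2^11 = 2048.
Minimum N = 11.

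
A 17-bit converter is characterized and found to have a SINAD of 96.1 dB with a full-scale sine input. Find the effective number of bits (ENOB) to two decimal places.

ENOB = (SINAD − 1.76) / 6.02 = (96.1 − 1.76)/6.02 = 15.671.

15.67 bits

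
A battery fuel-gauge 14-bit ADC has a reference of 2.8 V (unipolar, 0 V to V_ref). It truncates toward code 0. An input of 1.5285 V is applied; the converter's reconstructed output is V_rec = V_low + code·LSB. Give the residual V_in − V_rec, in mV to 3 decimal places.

0.155 mV

Step size: 2.8 V ÷ 2^14 = 170.90 µV.
(1.5285 − 0)/0.000170898 = 8943.9086; ⌊·⌋ gives code 8943.
Code 8943 maps back to 0 + 8943×0.000170898 V = 1.5283447 V.
V_in − V_rec = 0.000155273 V = 0.155 mV.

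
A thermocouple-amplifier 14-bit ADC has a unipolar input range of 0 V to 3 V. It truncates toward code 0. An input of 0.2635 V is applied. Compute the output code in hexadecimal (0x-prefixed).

LSB = 3 V / 16384 = 183.11 µV.
(0.2635 − 0) / 0.000183105 = 1439.061 LSBs.
So the output code is 1439.
In hexadecimal (0x-prefixed): 0x59F.

code 0x59F (decimal 1439)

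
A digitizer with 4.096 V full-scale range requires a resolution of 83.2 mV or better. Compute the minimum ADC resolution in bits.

6 bits

Number of steps required ≥ 4.096 V / 83.2 mV = 49.23.
Need 2^N ≥ 49.23; 2^5 = 32, 2^6 = 64.
Minimum N = 6.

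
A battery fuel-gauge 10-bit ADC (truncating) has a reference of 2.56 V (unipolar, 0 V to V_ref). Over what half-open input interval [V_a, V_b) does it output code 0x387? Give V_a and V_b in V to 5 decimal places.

LSB = 2.56/2^10 = 2.500 mV.
Code 0x387 = 903 decimal.
V_a = V_low + 903·LSB = 2.2575 V; V_b = V_low + 904·LSB = 2.26 V.

[2.25750 V, 2.26000 V)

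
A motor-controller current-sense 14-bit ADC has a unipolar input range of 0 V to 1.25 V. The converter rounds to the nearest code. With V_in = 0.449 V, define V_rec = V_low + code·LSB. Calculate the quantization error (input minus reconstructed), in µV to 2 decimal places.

LSB = 1.25/2^14 = 76.29 µV.
(V_in − V_low)/LSB = (0.449 − 0)/7.62939e-05 = 5885.1328 → code 5885 (round).
Reconstructed: 0.44898987 V.
Difference: 1.01318e-05 V → 10.13 µV.

10.13 µV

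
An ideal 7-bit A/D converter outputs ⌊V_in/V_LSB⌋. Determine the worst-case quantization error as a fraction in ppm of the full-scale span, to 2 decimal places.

Truncating → worst-case error = 1 LSB = V_FS/2^7, so 1e+06/128 = 7812.5 ppm of full scale.

7812.50 ppm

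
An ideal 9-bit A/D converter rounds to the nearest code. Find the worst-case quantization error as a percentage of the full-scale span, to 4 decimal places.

0.0977 %

Rounding → worst-case error = ½ LSB = V_FS/2^10, so 100/1024 = 0.0976562 % of full scale.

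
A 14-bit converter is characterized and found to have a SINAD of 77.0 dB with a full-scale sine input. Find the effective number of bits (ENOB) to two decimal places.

12.50 bits

ENOB = (SINAD − 1.76) / 6.02 = (77.0 − 1.76)/6.02 = 12.498.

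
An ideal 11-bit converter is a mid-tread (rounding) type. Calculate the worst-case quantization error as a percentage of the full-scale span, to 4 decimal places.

0.0244 %

Rounding → worst-case error = ½ LSB = V_FS/2^12, so 100/4096 = 0.0244141 % of full scale.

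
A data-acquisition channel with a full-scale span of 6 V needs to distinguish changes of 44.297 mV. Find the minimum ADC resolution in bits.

8 bits

Number of steps required ≥ 6 V / 44.297 mV = 135.45.
Need 2^N ≥ 135.45; 2^7 = 128, 2^8 = 256.
Minimum N = 8.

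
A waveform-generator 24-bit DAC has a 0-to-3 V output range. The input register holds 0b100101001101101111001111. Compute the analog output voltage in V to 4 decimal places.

1.7444 V

LSB = 3 V / 2^24 = 0.18 µV.
Code 0b100101001101101111001111 = 9755599 decimal.
V_out = 0 + 9755599 × 1.78814e-07 V = 1.74444 V.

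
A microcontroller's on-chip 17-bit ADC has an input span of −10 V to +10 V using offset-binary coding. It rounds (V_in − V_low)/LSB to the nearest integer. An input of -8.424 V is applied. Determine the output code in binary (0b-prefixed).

LSB = 20 V / 131072 = 152.59 µV.
Input sits at 10328.474 steps above V_low.
round(10328.474) = 10328.
In binary (0b-prefixed): 0b10100001011000.

code 0b10100001011000 (decimal 10328)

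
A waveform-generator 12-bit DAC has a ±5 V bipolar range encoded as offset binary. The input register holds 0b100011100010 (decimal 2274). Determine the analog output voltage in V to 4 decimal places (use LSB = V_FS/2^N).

LSB = 10 V / 2^12 = 2.441 mV.
Code 0b100011100010 = 2274 decimal.
V_out = (−5) + 2274 × 0.00244141 V = 0.551758 V.

0.5518 V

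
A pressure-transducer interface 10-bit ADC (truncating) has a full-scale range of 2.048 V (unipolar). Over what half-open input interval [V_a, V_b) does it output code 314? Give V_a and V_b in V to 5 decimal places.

LSB = 2.048/2^10 = 2.000 mV.
V_a = V_low + 314·LSB = 0.628 V; V_b = V_low + 315·LSB = 0.63 V.

[0.62800 V, 0.63000 V)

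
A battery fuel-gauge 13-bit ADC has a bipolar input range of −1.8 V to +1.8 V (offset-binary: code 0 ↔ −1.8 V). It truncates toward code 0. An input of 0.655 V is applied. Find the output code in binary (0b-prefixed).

code 0b1010111010010 (decimal 5586)

LSB = 3.6 V / 8192 = 439.45 µV.
(V_in − V_low)/LSB = (0.655 − (−1.8)) / 0.000439453 = 5586.489.
⌊·⌋(5586.489) = 5586.
In binary (0b-prefixed): 0b1010111010010.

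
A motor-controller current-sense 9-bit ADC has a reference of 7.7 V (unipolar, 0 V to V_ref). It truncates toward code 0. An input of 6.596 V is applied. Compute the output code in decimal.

With 512 levels over 7.7 V, one step is 15.039 mV.
(V_in − V_low)/LSB = (6.596 − 0) / 0.0150391 = 438.591.
So the output code is 438.

code 438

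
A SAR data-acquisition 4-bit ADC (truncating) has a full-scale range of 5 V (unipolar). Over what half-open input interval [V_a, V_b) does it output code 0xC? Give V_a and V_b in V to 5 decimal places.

LSB = 5/2^4 = 312.500 mV.
Code 0xC = 12 decimal.
V_a = V_low + 12·LSB = 3.75 V; V_b = V_low + 13·LSB = 4.0625 V.

[3.75000 V, 4.06250 V)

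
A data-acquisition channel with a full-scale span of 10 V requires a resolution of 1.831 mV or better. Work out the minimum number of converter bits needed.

Number of steps required ≥ 10 V / 1.831 mV = 5461.50.
Need 2^N ≥ 5461.50; 2^12 = 4096, 2^13 = 8192.
Minimum N = 13.

13 bits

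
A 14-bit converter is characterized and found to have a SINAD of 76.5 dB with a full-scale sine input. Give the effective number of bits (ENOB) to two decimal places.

ENOB = (SINAD − 1.76) / 6.02 = (76.5 − 1.76)/6.02 = 12.415.

12.42 bits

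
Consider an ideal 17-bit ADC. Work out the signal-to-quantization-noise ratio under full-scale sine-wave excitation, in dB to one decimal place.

104.1 dB

SNR ≈ 6.02·N + 1.76 dB = 6.02·17 + 1.76 = 104.10 dB.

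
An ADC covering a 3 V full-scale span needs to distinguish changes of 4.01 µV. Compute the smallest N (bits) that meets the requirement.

Number of steps required ≥ 3 V / 4.01 µV = 748129.68.
Need 2^N ≥ 748129.68; 2^19 = 524288, 2^20 = 1048576.
Minimum N = 20.

20 bits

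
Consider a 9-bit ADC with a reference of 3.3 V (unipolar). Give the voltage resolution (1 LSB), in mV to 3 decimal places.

Full-scale span = 3.3 V.
LSB = 3.3 / 2^9 = 3.3 / 512 = 0.00644531 V = 6.445 mV.

6.445 mV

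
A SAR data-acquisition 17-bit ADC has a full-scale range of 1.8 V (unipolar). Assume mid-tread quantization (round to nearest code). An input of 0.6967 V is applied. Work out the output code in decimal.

code 50732

LSB = 1.8 V / 131072 = 13.73 µV.
(0.6967 − 0) / 1.37329e-05 = 50732.146 LSBs.
So the output code is 50732.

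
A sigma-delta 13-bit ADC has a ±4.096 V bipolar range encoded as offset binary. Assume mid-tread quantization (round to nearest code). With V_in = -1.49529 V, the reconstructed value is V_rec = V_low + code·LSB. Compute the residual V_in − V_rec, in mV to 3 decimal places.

One LSB is 8.192 V / 8192 = 1.000 mV.
(-1.49529 − (−4.096))/0.001 = 2600.7100; round gives code 2601.
Code 2601 maps back to (−4.096) + 2601×0.001 V = -1.495 V.
V_in − V_rec = -0.00029 V = -0.290 mV.

-0.290 mV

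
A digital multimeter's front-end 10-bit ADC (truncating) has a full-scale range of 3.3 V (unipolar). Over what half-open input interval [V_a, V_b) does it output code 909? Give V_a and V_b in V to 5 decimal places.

LSB = 3.3/2^10 = 3.223 mV.
V_a = V_low + 909·LSB = 2.92939 V; V_b = V_low + 910·LSB = 2.93262 V.

[2.92939 V, 2.93262 V)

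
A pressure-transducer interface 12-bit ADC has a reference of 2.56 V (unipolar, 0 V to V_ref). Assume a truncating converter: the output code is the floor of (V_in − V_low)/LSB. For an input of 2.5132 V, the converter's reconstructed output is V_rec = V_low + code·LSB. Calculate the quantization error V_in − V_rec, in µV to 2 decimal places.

75.00 µV

One LSB is 2.56 V / 4096 = 0.625 mV.
(2.5132 − 0)/0.000625 = 4021.1200; ⌊·⌋ gives code 4021.
Reconstructed: 2.513125 V.
V_in − V_rec = 7.5e-05 V = 75.00 µV.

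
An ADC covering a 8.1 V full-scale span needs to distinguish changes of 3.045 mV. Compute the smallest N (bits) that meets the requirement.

Number of steps required ≥ 8.1 V / 3.045 mV = 2660.10.
Need 2^N ≥ 2660.10; 2^11 = 2048, 2^12 = 4096.
Minimum N = 12.

12 bits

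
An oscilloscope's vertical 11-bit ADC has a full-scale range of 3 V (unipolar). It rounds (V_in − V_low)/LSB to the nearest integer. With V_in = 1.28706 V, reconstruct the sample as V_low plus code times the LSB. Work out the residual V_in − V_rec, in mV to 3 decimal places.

Step size: 3 V ÷ 2^11 = 1.465 mV.
(V_in − V_low)/LSB = (1.28706 − 0)/0.00146484 = 878.6330 → code 879 (round).
Reconstructed: 1.2875977 V.
Error = 1.28706 − 1.2875977 = -0.000537656 V = -0.538 mV.

-0.538 mV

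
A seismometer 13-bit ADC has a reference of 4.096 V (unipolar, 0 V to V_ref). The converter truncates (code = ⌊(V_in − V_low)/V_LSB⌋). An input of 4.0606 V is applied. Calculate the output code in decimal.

LSB = 4.096 V / 8192 = 0.500 mV.
Input sits at 8121.200 steps above V_low.
Floor → code 8121.

code 8121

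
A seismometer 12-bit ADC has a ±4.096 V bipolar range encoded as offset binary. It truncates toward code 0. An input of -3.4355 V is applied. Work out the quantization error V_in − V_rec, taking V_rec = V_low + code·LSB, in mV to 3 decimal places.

0.500 mV

One LSB is 8.192 V / 4096 = 2.000 mV.
Scaled input = 330.2500 LSBs, so code = 330.
V_rec = (−4.096) + 330·0.002 = -3.436 V.
V_in − V_rec = 0.0005 V = 0.500 mV.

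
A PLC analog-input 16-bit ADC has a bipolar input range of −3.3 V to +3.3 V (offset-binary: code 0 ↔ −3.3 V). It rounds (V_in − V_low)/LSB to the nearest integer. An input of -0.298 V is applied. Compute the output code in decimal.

With 65536 levels over 6.6 V, one step is 100.71 µV.
(-0.298 − (−3.3)) / 0.000100708 = 29808.950 LSBs.
So the output code is 29809.

code 29809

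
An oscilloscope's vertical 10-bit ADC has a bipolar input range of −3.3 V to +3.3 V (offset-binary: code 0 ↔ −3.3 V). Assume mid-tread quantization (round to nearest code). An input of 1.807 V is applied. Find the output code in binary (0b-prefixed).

Full-scale span = 6.6 V; LSB = 6.6/2^10 = 6.445 mV.
(V_in − V_low)/LSB = (1.807 − (−3.3)) / 0.00644531 = 792.359.
round(792.359) = 792.
In binary (0b-prefixed): 0b1100011000.

code 0b1100011000 (decimal 792)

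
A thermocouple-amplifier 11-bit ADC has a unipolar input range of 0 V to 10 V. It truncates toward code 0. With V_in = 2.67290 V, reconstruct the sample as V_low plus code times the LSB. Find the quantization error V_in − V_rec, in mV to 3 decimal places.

2.002 mV

LSB = 10/2^11 = 4.883 mV.
(V_in − V_low)/LSB = (2.67290 − 0)/0.00488281 = 547.4099 → code 547 (floor).
Code 547 maps back to 0 + 547×0.00488281 V = 2.6708984 V.
Error = 2.67290 − 2.6708984 = 0.00200156 V = 2.002 mV.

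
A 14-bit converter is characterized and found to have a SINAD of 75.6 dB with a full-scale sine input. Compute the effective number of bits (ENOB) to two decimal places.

ENOB = (SINAD − 1.76) / 6.02 = (75.6 − 1.76)/6.02 = 12.266.

12.27 bits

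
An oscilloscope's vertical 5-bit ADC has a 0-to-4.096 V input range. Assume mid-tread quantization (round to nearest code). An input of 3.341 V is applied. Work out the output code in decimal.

code 26

With 32 levels over 4.096 V, one step is 128.000 mV.
(V_in − V_low)/LSB = (3.341 − 0) / 0.128 = 26.102.
Round → code 26.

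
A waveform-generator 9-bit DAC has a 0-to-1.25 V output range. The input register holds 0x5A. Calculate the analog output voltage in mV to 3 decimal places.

219.727 mV

LSB = 1.25 V / 2^9 = 2.441 mV.
Code 0x5A = 90 decimal.
V_out = 0 + 90 × 0.00244141 V = 0.219727 V.
= 219.727 mV.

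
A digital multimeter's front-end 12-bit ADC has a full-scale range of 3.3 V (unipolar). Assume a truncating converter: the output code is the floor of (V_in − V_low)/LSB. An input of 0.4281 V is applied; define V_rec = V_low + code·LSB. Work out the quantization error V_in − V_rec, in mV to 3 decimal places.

LSB = 3.3/2^12 = 0.806 mV.
(V_in − V_low)/LSB = (0.4281 − 0)/0.000805664 = 531.3629 → code 531 (floor).
Reconstructed: 0.42780762 V.
Difference: 0.000292383 V → 0.292 mV.

0.292 mV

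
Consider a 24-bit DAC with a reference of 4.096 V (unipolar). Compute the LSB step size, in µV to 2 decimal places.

Full-scale span = 4.096 V.
LSB = 4.096 / 2^24 = 4.096 / 16777216 = 2.44141e-07 V = 0.24 µV.

0.24 µV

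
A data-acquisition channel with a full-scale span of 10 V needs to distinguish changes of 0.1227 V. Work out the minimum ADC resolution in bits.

7 bits

Number of steps required ≥ 10 V / 0.1227 V = 81.50.
Need 2^N ≥ 81.50; 2^6 = 64, 2^7 = 128.
Minimum N = 7.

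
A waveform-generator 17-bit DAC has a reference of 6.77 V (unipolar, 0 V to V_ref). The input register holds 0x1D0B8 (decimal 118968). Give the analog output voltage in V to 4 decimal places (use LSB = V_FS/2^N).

LSB = 6.77 V / 2^17 = 51.65 µV.
Code 0x1D0B8 = 118968 decimal.
V_out = 0 + 118968 × 5.1651e-05 V = 6.14482 V.

6.1448 V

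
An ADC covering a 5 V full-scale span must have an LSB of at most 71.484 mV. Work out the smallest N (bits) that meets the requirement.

Number of steps required ≥ 5 V / 71.484 mV = 69.95.
Need 2^N ≥ 69.95; 2^6 = 64, 2^7 = 128.
Minimum N = 7.

7 bits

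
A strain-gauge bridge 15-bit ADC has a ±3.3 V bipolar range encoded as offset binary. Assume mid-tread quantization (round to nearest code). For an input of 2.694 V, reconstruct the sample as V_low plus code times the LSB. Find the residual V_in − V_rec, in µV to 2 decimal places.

Step size: 6.6 V ÷ 2^15 = 201.42 µV.
(V_in − V_low)/LSB = (2.694 − (−3.3))/0.000201416 = 29759.3018 → code 29759 (round).
Reconstructed: 2.6939392 V.
Difference: 6.0791e-05 V → 60.79 µV.

60.79 µV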